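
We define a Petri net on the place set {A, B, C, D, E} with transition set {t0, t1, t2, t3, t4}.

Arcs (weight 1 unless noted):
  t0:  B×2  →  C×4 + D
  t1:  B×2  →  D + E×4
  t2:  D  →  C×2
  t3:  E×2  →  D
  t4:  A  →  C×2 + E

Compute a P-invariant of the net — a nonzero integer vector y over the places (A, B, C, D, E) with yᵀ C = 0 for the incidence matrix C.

y = (A:3, B:3, C:1, D:2, E:1)

Incidence matrix C (rows=places, cols=transitions):
       t0   t1   t2   t3   t4
    A   0    0    0    0   -1
    B  -2   -2    0    0    0
    C   4    0    2    0    2
    D   1    1   -1    1    0
    E   0    4    0   -2    1

Candidate y = [3, 3, 1, 2, 1]; check y·C column-wise:
  col t0: 3·0 + 3·-2 + 1·4 + 2·1 + 1·0 = 0
  col t1: 3·0 + 3·-2 + 1·0 + 2·1 + 1·4 = 0
  col t2: 3·0 + 3·0 + 1·2 + 2·-1 + 1·0 = 0
  col t3: 3·0 + 3·0 + 1·0 + 2·1 + 1·-2 = 0
  col t4: 3·-1 + 3·0 + 1·2 + 2·0 + 1·1 = 0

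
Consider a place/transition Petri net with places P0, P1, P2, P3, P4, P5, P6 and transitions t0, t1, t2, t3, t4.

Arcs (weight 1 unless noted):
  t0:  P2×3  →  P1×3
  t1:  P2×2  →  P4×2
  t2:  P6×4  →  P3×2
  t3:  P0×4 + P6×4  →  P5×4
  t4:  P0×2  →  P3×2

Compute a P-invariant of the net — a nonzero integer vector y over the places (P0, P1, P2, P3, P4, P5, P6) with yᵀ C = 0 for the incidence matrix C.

y = (P0:0, P1:1, P2:1, P3:0, P4:1, P5:0, P6:0)

Incidence matrix C (rows=places, cols=transitions):
       t0   t1   t2   t3   t4
   P0   0    0    0   -4   -2
   P1   3    0    0    0    0
   P2  -3   -2    0    0    0
   P3   0    0    2    0    2
   P4   0    2    0    0    0
   P5   0    0    0    4    0
   P6   0    0   -4   -4    0

Candidate y = [0, 1, 1, 0, 1, 0, 0]; check y·C column-wise:
  col t0: 1·3 + 1·-3 + 1·0 = 0
  col t1: 1·0 + 1·-2 + 1·2 = 0
  col t2: 1·0 + 1·0 + 0·2 + 1·0 + 0·-4 = 0
  col t3: 0·-4 + 1·0 + 1·0 + 1·0 + 0·4 + 0·-4 = 0
  col t4: 0·-2 + 1·0 + 1·0 + 0·2 + 1·0 = 0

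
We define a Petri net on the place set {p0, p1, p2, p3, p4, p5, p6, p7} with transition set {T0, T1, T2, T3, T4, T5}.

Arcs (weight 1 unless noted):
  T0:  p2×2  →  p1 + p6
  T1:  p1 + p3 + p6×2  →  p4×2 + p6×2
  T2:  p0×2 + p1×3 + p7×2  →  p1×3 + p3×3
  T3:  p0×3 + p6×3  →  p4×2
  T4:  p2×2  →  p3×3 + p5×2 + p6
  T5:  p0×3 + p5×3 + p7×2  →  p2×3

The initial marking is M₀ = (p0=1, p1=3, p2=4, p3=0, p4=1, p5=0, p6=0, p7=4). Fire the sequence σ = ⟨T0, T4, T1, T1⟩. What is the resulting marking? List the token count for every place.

step 1: fire T0:  (p0=1, p1=3, p2=4, p3=0, p4=1, p5=0, p6=0, p7=4) → (p0=1, p1=4, p2=2, p3=0, p4=1, p5=0, p6=1, p7=4)
step 2: fire T4:  (p0=1, p1=4, p2=2, p3=0, p4=1, p5=0, p6=1, p7=4) → (p0=1, p1=4, p2=0, p3=3, p4=1, p5=2, p6=2, p7=4)
step 3: fire T1:  (p0=1, p1=4, p2=0, p3=3, p4=1, p5=2, p6=2, p7=4) → (p0=1, p1=3, p2=0, p3=2, p4=3, p5=2, p6=2, p7=4)
step 4: fire T1:  (p0=1, p1=3, p2=0, p3=2, p4=3, p5=2, p6=2, p7=4) → (p0=1, p1=2, p2=0, p3=1, p4=5, p5=2, p6=2, p7=4)

(p0=1, p1=2, p2=0, p3=1, p4=5, p5=2, p6=2, p7=4)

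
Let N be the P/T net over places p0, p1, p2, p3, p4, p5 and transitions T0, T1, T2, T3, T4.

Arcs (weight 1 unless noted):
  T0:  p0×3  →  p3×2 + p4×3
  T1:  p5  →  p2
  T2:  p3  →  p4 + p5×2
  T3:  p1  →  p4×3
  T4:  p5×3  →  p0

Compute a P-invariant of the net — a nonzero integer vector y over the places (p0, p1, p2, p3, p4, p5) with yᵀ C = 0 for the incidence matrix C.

Incidence matrix C (rows=places, cols=transitions):
       T0   T1   T2   T3   T4
   p0  -3    0    0    0    1
   p1   0    0    0   -1    0
   p2   0    1    0    0    0
   p3   2    0   -1    0    0
   p4   3    0    1    3    0
   p5   0   -1    2    0   -3

Candidate y = [3, 3, 1, 3, 1, 1]; check y·C column-wise:
  col T0: 3·-3 + 3·0 + 1·0 + 3·2 + 1·3 + 1·0 = 0
  col T1: 3·0 + 3·0 + 1·1 + 3·0 + 1·0 + 1·-1 = 0
  col T2: 3·0 + 3·0 + 1·0 + 3·-1 + 1·1 + 1·2 = 0
  col T3: 3·0 + 3·-1 + 1·0 + 3·0 + 1·3 + 1·0 = 0
  col T4: 3·1 + 3·0 + 1·0 + 3·0 + 1·0 + 1·-3 = 0

y = (p0:3, p1:3, p2:1, p3:3, p4:1, p5:1)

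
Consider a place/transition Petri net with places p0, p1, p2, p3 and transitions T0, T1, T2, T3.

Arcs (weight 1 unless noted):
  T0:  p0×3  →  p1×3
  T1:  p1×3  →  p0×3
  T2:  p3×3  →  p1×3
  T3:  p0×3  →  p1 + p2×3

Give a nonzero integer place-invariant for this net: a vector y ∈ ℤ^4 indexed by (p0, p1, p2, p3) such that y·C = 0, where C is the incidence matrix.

y = (p0:3, p1:3, p2:2, p3:3)

Incidence matrix C (rows=places, cols=transitions):
       T0   T1   T2   T3
   p0  -3    3    0   -3
   p1   3   -3    3    1
   p2   0    0    0    3
   p3   0    0   -3    0

Candidate y = [3, 3, 2, 3]; check y·C column-wise:
  col T0: 3·-3 + 3·3 + 2·0 + 3·0 = 0
  col T1: 3·3 + 3·-3 + 2·0 + 3·0 = 0
  col T2: 3·0 + 3·3 + 2·0 + 3·-3 = 0
  col T3: 3·-3 + 3·1 + 2·3 + 3·0 = 0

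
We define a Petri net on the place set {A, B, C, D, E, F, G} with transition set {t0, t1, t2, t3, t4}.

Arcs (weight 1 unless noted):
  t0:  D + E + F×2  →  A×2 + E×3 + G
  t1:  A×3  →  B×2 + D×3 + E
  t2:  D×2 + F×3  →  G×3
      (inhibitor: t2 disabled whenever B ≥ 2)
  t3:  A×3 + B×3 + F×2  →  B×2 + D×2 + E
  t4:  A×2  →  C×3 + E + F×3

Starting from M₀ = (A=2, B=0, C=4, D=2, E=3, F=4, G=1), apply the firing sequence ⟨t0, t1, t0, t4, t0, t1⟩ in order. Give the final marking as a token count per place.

step 1: fire t0:  (A=2, B=0, C=4, D=2, E=3, F=4, G=1) → (A=4, B=0, C=4, D=1, E=5, F=2, G=2)
step 2: fire t1:  (A=4, B=0, C=4, D=1, E=5, F=2, G=2) → (A=1, B=2, C=4, D=4, E=6, F=2, G=2)
step 3: fire t0:  (A=1, B=2, C=4, D=4, E=6, F=2, G=2) → (A=3, B=2, C=4, D=3, E=8, F=0, G=3)
step 4: fire t4:  (A=3, B=2, C=4, D=3, E=8, F=0, G=3) → (A=1, B=2, C=7, D=3, E=9, F=3, G=3)
step 5: fire t0:  (A=1, B=2, C=7, D=3, E=9, F=3, G=3) → (A=3, B=2, C=7, D=2, E=11, F=1, G=4)
step 6: fire t1:  (A=3, B=2, C=7, D=2, E=11, F=1, G=4) → (A=0, B=4, C=7, D=5, E=12, F=1, G=4)

(A=0, B=4, C=7, D=5, E=12, F=1, G=4)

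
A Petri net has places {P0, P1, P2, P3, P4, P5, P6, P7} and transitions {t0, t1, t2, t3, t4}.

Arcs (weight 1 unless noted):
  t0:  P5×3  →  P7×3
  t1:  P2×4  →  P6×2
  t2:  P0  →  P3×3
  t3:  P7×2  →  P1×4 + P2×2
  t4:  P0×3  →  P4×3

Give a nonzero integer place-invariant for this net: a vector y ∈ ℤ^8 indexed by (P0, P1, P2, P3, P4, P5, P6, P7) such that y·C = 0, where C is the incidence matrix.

Incidence matrix C (rows=places, cols=transitions):
       t0   t1   t2   t3   t4
   P0   0    0   -1    0   -3
   P1   0    0    0    4    0
   P2   0   -4    0    2    0
   P3   0    0    3    0    0
   P4   0    0    0    0    3
   P5  -3    0    0    0    0
   P6   0    2    0    0    0
   P7   3    0    0   -2    0

Candidate y = [3, 0, 0, 1, 3, 0, 0, 0]; check y·C column-wise:
  col t0: 3·0 + 1·0 + 3·0 + 0·-3 + 0·3 = 0
  col t1: 3·0 + 0·-4 + 1·0 + 3·0 + 0·2 = 0
  col t2: 3·-1 + 1·3 + 3·0 = 0
  col t3: 3·0 + 0·4 + 0·2 + 1·0 + 3·0 + 0·-2 = 0
  col t4: 3·-3 + 1·0 + 3·3 = 0

y = (P0:3, P1:0, P2:0, P3:1, P4:3, P5:0, P6:0, P7:0)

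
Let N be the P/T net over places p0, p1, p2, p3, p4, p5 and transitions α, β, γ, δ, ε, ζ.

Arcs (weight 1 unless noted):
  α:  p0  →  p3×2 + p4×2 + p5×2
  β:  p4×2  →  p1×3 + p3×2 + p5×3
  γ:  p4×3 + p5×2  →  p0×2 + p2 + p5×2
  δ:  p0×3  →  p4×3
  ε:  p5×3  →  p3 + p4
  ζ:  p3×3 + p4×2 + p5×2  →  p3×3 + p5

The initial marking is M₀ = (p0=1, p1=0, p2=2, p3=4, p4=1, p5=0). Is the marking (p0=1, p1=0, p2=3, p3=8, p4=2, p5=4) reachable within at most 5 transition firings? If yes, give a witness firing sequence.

YES — reachable via ⟨α, γ, α⟩ (3 firings)

step 1: fire α:  (p0=1, p1=0, p2=2, p3=4, p4=1, p5=0) → (p0=0, p1=0, p2=2, p3=6, p4=3, p5=2)
step 2: fire γ:  (p0=0, p1=0, p2=2, p3=6, p4=3, p5=2) → (p0=2, p1=0, p2=3, p3=6, p4=0, p5=2)
step 3: fire α:  (p0=2, p1=0, p2=3, p3=6, p4=0, p5=2) → (p0=1, p1=0, p2=3, p3=8, p4=2, p5=4)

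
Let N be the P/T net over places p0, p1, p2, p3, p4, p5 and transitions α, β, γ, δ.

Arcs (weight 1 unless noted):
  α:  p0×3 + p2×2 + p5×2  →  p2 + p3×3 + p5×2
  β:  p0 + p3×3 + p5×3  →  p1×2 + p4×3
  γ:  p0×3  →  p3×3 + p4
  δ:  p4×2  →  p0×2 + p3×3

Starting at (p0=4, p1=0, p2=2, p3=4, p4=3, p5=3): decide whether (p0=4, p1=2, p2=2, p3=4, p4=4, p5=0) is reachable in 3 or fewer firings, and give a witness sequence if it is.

NO — not reachable within 3 firings

depth 0: 1 marking
depth 1: 5 markings reached so far
depth 2: 10 markings reached so far
depth 3: 16 markings reached so far
target is not among the 16 markings reachable within 3 steps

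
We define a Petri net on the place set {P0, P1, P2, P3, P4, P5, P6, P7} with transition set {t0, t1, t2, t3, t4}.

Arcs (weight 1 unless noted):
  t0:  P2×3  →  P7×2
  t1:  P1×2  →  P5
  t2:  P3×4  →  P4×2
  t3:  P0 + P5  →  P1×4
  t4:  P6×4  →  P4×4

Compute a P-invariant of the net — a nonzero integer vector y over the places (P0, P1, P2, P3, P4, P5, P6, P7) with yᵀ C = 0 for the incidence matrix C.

Incidence matrix C (rows=places, cols=transitions):
       t0   t1   t2   t3   t4
   P0   0    0    0   -1    0
   P1   0   -2    0    4    0
   P2  -3    0    0    0    0
   P3   0    0   -4    0    0
   P4   0    0    2    0    4
   P5   0    1    0   -1    0
   P6   0    0    0    0   -4
   P7   2    0    0    0    0

Candidate y = [2, 1, 0, 0, 0, 2, 0, 0]; check y·C column-wise:
  col t0: 2·0 + 1·0 + 0·-3 + 2·0 + 0·2 = 0
  col t1: 2·0 + 1·-2 + 2·1 = 0
  col t2: 2·0 + 1·0 + 0·-4 + 0·2 + 2·0 = 0
  col t3: 2·-1 + 1·4 + 2·-1 = 0
  col t4: 2·0 + 1·0 + 0·4 + 2·0 + 0·-4 = 0

y = (P0:2, P1:1, P2:0, P3:0, P4:0, P5:2, P6:0, P7:0)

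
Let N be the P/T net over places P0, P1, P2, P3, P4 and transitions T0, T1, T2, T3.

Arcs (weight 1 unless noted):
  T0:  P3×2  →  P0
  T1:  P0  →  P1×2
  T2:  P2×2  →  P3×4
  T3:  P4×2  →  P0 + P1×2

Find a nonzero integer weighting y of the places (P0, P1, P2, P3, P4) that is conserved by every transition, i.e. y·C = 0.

Incidence matrix C (rows=places, cols=transitions):
       T0   T1   T2   T3
   P0   1   -1    0    1
   P1   0    2    0    2
   P2   0    0   -2    0
   P3  -2    0    4    0
   P4   0    0    0   -2

Candidate y = [2, 1, 2, 1, 2]; check y·C column-wise:
  col T0: 2·1 + 1·0 + 2·0 + 1·-2 + 2·0 = 0
  col T1: 2·-1 + 1·2 + 2·0 + 1·0 + 2·0 = 0
  col T2: 2·0 + 1·0 + 2·-2 + 1·4 + 2·0 = 0
  col T3: 2·1 + 1·2 + 2·0 + 1·0 + 2·-2 = 0

y = (P0:2, P1:1, P2:2, P3:1, P4:2)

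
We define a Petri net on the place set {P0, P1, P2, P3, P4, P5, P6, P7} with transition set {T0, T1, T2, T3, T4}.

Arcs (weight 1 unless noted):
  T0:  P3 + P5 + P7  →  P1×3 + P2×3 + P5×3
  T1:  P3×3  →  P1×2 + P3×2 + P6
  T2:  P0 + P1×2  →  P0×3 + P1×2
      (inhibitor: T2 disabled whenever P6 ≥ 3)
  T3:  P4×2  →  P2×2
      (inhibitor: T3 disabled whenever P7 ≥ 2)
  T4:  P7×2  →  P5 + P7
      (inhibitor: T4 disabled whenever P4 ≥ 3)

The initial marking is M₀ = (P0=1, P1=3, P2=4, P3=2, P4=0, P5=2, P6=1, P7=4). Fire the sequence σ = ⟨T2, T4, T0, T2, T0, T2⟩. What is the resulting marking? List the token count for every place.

(P0=7, P1=9, P2=10, P3=0, P4=0, P5=7, P6=1, P7=1)

step 1: fire T2:  (P0=1, P1=3, P2=4, P3=2, P4=0, P5=2, P6=1, P7=4) → (P0=3, P1=3, P2=4, P3=2, P4=0, P5=2, P6=1, P7=4)
step 2: fire T4:  (P0=3, P1=3, P2=4, P3=2, P4=0, P5=2, P6=1, P7=4) → (P0=3, P1=3, P2=4, P3=2, P4=0, P5=3, P6=1, P7=3)
step 3: fire T0:  (P0=3, P1=3, P2=4, P3=2, P4=0, P5=3, P6=1, P7=3) → (P0=3, P1=6, P2=7, P3=1, P4=0, P5=5, P6=1, P7=2)
step 4: fire T2:  (P0=3, P1=6, P2=7, P3=1, P4=0, P5=5, P6=1, P7=2) → (P0=5, P1=6, P2=7, P3=1, P4=0, P5=5, P6=1, P7=2)
step 5: fire T0:  (P0=5, P1=6, P2=7, P3=1, P4=0, P5=5, P6=1, P7=2) → (P0=5, P1=9, P2=10, P3=0, P4=0, P5=7, P6=1, P7=1)
step 6: fire T2:  (P0=5, P1=9, P2=10, P3=0, P4=0, P5=7, P6=1, P7=1) → (P0=7, P1=9, P2=10, P3=0, P4=0, P5=7, P6=1, P7=1)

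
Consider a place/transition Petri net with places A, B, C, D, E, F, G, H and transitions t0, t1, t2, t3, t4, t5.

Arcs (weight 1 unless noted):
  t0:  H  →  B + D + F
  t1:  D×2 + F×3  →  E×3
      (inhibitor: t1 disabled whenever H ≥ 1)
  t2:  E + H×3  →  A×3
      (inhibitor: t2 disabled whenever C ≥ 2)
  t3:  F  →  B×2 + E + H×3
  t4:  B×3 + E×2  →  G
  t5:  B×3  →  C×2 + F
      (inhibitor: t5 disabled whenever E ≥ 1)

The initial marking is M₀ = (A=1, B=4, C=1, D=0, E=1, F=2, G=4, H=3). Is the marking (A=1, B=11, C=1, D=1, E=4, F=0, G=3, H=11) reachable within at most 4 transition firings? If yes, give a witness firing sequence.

NO — not reachable within 4 firings

depth 0: 1 marking
depth 1: 4 markings reached so far
depth 2: 10 markings reached so far
depth 3: 20 markings reached so far
depth 4: 35 markings reached so far
target is not among the 35 markings reachable within 4 steps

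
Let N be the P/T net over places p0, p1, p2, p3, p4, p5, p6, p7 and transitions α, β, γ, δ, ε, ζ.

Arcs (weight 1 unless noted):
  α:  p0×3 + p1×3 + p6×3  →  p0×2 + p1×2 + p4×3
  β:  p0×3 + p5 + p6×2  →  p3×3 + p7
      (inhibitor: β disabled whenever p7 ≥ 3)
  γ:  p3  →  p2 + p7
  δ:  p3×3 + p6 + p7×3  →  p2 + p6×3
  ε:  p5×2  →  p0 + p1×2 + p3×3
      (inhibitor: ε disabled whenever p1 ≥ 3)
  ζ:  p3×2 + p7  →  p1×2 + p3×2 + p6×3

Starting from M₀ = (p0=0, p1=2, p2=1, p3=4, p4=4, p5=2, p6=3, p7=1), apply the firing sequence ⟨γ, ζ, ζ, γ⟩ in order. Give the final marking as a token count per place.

step 1: fire γ:  (p0=0, p1=2, p2=1, p3=4, p4=4, p5=2, p6=3, p7=1) → (p0=0, p1=2, p2=2, p3=3, p4=4, p5=2, p6=3, p7=2)
step 2: fire ζ:  (p0=0, p1=2, p2=2, p3=3, p4=4, p5=2, p6=3, p7=2) → (p0=0, p1=4, p2=2, p3=3, p4=4, p5=2, p6=6, p7=1)
step 3: fire ζ:  (p0=0, p1=4, p2=2, p3=3, p4=4, p5=2, p6=6, p7=1) → (p0=0, p1=6, p2=2, p3=3, p4=4, p5=2, p6=9, p7=0)
step 4: fire γ:  (p0=0, p1=6, p2=2, p3=3, p4=4, p5=2, p6=9, p7=0) → (p0=0, p1=6, p2=3, p3=2, p4=4, p5=2, p6=9, p7=1)

(p0=0, p1=6, p2=3, p3=2, p4=4, p5=2, p6=9, p7=1)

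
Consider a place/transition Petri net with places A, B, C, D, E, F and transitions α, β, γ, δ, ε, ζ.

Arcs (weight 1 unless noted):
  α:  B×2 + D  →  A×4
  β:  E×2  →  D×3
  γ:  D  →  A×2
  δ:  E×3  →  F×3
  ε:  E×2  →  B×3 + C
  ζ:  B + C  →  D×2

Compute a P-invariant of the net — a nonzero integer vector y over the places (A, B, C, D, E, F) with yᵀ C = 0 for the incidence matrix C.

Incidence matrix C (rows=places, cols=transitions):
        α    β    γ    δ    ε    ζ
    A   4    0    2    0    0    0
    B  -2    0    0    0    3   -1
    C   0    0    0    0    1   -1
    D  -1    3   -1    0    0    2
    E   0   -2    0   -3   -2    0
    F   0    0    0    3    0    0

Candidate y = [1, 1, 3, 2, 3, 3]; check y·C column-wise:
  col α: 1·4 + 1·-2 + 3·0 + 2·-1 + 3·0 + 3·0 = 0
  col β: 1·0 + 1·0 + 3·0 + 2·3 + 3·-2 + 3·0 = 0
  col γ: 1·2 + 1·0 + 3·0 + 2·-1 + 3·0 + 3·0 = 0
  col δ: 1·0 + 1·0 + 3·0 + 2·0 + 3·-3 + 3·3 = 0
  col ε: 1·0 + 1·3 + 3·1 + 2·0 + 3·-2 + 3·0 = 0
  col ζ: 1·0 + 1·-1 + 3·-1 + 2·2 + 3·0 + 3·0 = 0

y = (A:1, B:1, C:3, D:2, E:3, F:3)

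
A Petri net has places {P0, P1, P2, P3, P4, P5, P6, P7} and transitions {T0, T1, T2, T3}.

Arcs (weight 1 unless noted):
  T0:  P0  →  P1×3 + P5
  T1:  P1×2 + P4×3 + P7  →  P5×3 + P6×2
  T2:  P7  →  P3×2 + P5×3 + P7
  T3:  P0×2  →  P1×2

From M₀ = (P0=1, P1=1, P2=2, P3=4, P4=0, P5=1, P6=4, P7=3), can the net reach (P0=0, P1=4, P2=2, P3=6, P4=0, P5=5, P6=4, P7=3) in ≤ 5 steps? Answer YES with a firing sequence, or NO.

YES — reachable via ⟨T0, T2⟩ (2 firings)

step 1: fire T0:  (P0=1, P1=1, P2=2, P3=4, P4=0, P5=1, P6=4, P7=3) → (P0=0, P1=4, P2=2, P3=4, P4=0, P5=2, P6=4, P7=3)
step 2: fire T2:  (P0=0, P1=4, P2=2, P3=4, P4=0, P5=2, P6=4, P7=3) → (P0=0, P1=4, P2=2, P3=6, P4=0, P5=5, P6=4, P7=3)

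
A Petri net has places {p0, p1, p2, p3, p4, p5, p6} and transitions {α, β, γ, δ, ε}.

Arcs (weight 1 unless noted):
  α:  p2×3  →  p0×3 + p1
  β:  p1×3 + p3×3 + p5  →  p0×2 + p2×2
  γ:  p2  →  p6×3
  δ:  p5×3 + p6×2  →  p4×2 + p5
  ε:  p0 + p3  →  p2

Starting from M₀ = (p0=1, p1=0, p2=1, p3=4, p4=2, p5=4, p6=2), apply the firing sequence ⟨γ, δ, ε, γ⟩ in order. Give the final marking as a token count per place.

(p0=0, p1=0, p2=0, p3=3, p4=4, p5=2, p6=6)

step 1: fire γ:  (p0=1, p1=0, p2=1, p3=4, p4=2, p5=4, p6=2) → (p0=1, p1=0, p2=0, p3=4, p4=2, p5=4, p6=5)
step 2: fire δ:  (p0=1, p1=0, p2=0, p3=4, p4=2, p5=4, p6=5) → (p0=1, p1=0, p2=0, p3=4, p4=4, p5=2, p6=3)
step 3: fire ε:  (p0=1, p1=0, p2=0, p3=4, p4=4, p5=2, p6=3) → (p0=0, p1=0, p2=1, p3=3, p4=4, p5=2, p6=3)
step 4: fire γ:  (p0=0, p1=0, p2=1, p3=3, p4=4, p5=2, p6=3) → (p0=0, p1=0, p2=0, p3=3, p4=4, p5=2, p6=6)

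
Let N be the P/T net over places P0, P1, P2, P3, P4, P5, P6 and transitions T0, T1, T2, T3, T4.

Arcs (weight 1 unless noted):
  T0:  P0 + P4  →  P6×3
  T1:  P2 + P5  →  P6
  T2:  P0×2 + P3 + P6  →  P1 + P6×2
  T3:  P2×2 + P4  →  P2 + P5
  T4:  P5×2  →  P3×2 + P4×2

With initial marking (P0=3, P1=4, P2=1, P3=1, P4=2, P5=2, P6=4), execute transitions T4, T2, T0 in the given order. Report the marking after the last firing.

(P0=0, P1=5, P2=1, P3=2, P4=3, P5=0, P6=8)

step 1: fire T4:  (P0=3, P1=4, P2=1, P3=1, P4=2, P5=2, P6=4) → (P0=3, P1=4, P2=1, P3=3, P4=4, P5=0, P6=4)
step 2: fire T2:  (P0=3, P1=4, P2=1, P3=3, P4=4, P5=0, P6=4) → (P0=1, P1=5, P2=1, P3=2, P4=4, P5=0, P6=5)
step 3: fire T0:  (P0=1, P1=5, P2=1, P3=2, P4=4, P5=0, P6=5) → (P0=0, P1=5, P2=1, P3=2, P4=3, P5=0, P6=8)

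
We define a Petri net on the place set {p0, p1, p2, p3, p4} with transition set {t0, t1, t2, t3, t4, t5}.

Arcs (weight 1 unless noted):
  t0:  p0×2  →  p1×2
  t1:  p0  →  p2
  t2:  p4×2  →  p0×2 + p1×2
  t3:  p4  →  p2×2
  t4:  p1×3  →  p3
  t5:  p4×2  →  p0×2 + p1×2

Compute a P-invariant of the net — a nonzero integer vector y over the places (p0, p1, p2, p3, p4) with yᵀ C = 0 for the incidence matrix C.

Incidence matrix C (rows=places, cols=transitions):
       t0   t1   t2   t3   t4   t5
   p0  -2   -1    2    0    0    2
   p1   2    0    2    0   -3    2
   p2   0    1    0    2    0    0
   p3   0    0    0    0    1    0
   p4   0    0   -2   -1    0   -2

Candidate y = [1, 1, 1, 3, 2]; check y·C column-wise:
  col t0: 1·-2 + 1·2 + 1·0 + 3·0 + 2·0 = 0
  col t1: 1·-1 + 1·0 + 1·1 + 3·0 + 2·0 = 0
  col t2: 1·2 + 1·2 + 1·0 + 3·0 + 2·-2 = 0
  col t3: 1·0 + 1·0 + 1·2 + 3·0 + 2·-1 = 0
  col t4: 1·0 + 1·-3 + 1·0 + 3·1 + 2·0 = 0
  col t5: 1·2 + 1·2 + 1·0 + 3·0 + 2·-2 = 0

y = (p0:1, p1:1, p2:1, p3:3, p4:2)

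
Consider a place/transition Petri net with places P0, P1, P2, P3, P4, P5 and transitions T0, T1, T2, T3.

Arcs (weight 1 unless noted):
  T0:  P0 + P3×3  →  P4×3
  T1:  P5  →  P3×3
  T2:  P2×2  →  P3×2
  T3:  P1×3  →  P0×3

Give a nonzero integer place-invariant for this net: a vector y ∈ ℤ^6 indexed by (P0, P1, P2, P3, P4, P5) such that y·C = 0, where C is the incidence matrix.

y = (P0:3, P1:3, P2:0, P3:0, P4:1, P5:0)

Incidence matrix C (rows=places, cols=transitions):
       T0   T1   T2   T3
   P0  -1    0    0    3
   P1   0    0    0   -3
   P2   0    0   -2    0
   P3  -3    3    2    0
   P4   3    0    0    0
   P5   0   -1    0    0

Candidate y = [3, 3, 0, 0, 1, 0]; check y·C column-wise:
  col T0: 3·-1 + 3·0 + 0·-3 + 1·3 = 0
  col T1: 3·0 + 3·0 + 0·3 + 1·0 + 0·-1 = 0
  col T2: 3·0 + 3·0 + 0·-2 + 0·2 + 1·0 = 0
  col T3: 3·3 + 3·-3 + 1·0 = 0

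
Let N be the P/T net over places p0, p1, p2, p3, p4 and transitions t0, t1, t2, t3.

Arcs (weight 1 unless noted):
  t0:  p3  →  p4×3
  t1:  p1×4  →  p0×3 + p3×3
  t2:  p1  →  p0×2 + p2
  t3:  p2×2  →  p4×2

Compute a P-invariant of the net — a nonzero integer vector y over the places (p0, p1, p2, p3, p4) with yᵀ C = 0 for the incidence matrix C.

Incidence matrix C (rows=places, cols=transitions):
       t0   t1   t2   t3
   p0   0    3    2    0
   p1   0   -4   -1    0
   p2   0    0    1   -2
   p3  -1    3    0    0
   p4   3    0    0    2

Candidate y = [1, 3, 1, 3, 1]; check y·C column-wise:
  col t0: 1·0 + 3·0 + 1·0 + 3·-1 + 1·3 = 0
  col t1: 1·3 + 3·-4 + 1·0 + 3·3 + 1·0 = 0
  col t2: 1·2 + 3·-1 + 1·1 + 3·0 + 1·0 = 0
  col t3: 1·0 + 3·0 + 1·-2 + 3·0 + 1·2 = 0

y = (p0:1, p1:3, p2:1, p3:3, p4:1)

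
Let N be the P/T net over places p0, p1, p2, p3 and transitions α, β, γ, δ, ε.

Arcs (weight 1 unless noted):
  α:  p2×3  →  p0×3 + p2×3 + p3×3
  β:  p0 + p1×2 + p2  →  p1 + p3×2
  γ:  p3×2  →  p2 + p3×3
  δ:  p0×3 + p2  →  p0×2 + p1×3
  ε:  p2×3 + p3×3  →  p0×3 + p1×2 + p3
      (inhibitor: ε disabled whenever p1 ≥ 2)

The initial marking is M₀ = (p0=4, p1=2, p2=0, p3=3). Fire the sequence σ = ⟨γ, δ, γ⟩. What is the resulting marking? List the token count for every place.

step 1: fire γ:  (p0=4, p1=2, p2=0, p3=3) → (p0=4, p1=2, p2=1, p3=4)
step 2: fire δ:  (p0=4, p1=2, p2=1, p3=4) → (p0=3, p1=5, p2=0, p3=4)
step 3: fire γ:  (p0=3, p1=5, p2=0, p3=4) → (p0=3, p1=5, p2=1, p3=5)

(p0=3, p1=5, p2=1, p3=5)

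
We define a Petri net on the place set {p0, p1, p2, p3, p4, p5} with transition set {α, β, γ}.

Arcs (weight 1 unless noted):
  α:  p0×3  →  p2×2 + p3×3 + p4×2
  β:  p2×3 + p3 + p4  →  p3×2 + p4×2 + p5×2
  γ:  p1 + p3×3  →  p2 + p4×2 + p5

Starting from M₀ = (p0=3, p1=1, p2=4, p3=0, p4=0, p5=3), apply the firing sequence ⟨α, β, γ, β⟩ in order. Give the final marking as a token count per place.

step 1: fire α:  (p0=3, p1=1, p2=4, p3=0, p4=0, p5=3) → (p0=0, p1=1, p2=6, p3=3, p4=2, p5=3)
step 2: fire β:  (p0=0, p1=1, p2=6, p3=3, p4=2, p5=3) → (p0=0, p1=1, p2=3, p3=4, p4=3, p5=5)
step 3: fire γ:  (p0=0, p1=1, p2=3, p3=4, p4=3, p5=5) → (p0=0, p1=0, p2=4, p3=1, p4=5, p5=6)
step 4: fire β:  (p0=0, p1=0, p2=4, p3=1, p4=5, p5=6) → (p0=0, p1=0, p2=1, p3=2, p4=6, p5=8)

(p0=0, p1=0, p2=1, p3=2, p4=6, p5=8)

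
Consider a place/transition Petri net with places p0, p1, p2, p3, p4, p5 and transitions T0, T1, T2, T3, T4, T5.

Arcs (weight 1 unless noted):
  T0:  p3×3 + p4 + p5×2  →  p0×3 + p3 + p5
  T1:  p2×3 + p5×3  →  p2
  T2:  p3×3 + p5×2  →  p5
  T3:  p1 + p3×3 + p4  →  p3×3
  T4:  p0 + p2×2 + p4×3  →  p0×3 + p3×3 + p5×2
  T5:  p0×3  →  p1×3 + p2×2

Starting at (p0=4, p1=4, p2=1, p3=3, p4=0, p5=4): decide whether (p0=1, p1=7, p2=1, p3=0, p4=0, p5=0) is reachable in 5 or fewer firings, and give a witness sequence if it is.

step 1: fire T2:  (p0=4, p1=4, p2=1, p3=3, p4=0, p5=4) → (p0=4, p1=4, p2=1, p3=0, p4=0, p5=3)
step 2: fire T5:  (p0=4, p1=4, p2=1, p3=0, p4=0, p5=3) → (p0=1, p1=7, p2=3, p3=0, p4=0, p5=3)
step 3: fire T1:  (p0=1, p1=7, p2=3, p3=0, p4=0, p5=3) → (p0=1, p1=7, p2=1, p3=0, p4=0, p5=0)

YES — reachable via ⟨T2, T5, T1⟩ (3 firings)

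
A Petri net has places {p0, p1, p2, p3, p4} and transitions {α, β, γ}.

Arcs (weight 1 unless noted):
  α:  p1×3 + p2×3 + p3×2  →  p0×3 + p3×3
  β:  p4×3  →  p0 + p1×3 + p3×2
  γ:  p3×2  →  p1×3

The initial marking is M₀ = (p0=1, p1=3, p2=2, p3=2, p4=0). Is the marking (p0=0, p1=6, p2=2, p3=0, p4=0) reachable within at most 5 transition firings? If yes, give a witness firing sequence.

NO — not reachable within 5 firings

depth 0: 1 marking
depth 1: 2 markings reached so far
depth 2: 2 markings reached so far
(frontier empty at depth 2; search complete)
target is not among the 2 markings reachable within 5 steps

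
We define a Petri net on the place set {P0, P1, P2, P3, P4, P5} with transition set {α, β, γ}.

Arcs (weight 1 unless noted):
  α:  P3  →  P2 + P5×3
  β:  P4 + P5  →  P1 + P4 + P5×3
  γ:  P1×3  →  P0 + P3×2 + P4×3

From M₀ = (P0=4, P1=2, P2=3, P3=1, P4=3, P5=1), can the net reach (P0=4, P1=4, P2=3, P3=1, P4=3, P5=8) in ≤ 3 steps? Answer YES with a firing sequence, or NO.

depth 0: 1 marking
depth 1: 3 markings reached so far
depth 2: 6 markings reached so far
depth 3: 10 markings reached so far
target is not among the 10 markings reachable within 3 steps

NO — not reachable within 3 firings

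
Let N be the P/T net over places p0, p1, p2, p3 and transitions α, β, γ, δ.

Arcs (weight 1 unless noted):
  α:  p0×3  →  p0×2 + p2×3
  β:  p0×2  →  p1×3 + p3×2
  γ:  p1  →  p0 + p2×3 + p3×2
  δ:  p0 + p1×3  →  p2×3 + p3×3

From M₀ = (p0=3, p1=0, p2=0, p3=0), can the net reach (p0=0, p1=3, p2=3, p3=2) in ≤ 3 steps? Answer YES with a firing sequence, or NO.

YES — reachable via ⟨α, β⟩ (2 firings)

step 1: fire α:  (p0=3, p1=0, p2=0, p3=0) → (p0=2, p1=0, p2=3, p3=0)
step 2: fire β:  (p0=2, p1=0, p2=3, p3=0) → (p0=0, p1=3, p2=3, p3=2)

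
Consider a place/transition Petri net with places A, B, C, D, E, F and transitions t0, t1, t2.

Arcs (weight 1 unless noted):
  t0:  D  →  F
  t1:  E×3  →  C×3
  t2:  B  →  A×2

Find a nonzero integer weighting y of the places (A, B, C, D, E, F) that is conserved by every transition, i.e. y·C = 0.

y = (A:1, B:2, C:0, D:0, E:0, F:0)

Incidence matrix C (rows=places, cols=transitions):
       t0   t1   t2
    A   0    0    2
    B   0    0   -1
    C   0    3    0
    D  -1    0    0
    E   0   -3    0
    F   1    0    0

Candidate y = [1, 2, 0, 0, 0, 0]; check y·C column-wise:
  col t0: 1·0 + 2·0 + 0·-1 + 0·1 = 0
  col t1: 1·0 + 2·0 + 0·3 + 0·-3 = 0
  col t2: 1·2 + 2·-1 = 0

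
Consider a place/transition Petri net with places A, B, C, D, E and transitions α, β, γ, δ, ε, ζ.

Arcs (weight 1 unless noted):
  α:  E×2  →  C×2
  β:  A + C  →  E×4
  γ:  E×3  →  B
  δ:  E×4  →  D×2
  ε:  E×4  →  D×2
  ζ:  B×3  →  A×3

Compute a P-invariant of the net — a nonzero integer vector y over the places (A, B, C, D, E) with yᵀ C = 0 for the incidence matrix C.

Incidence matrix C (rows=places, cols=transitions):
        α    β    γ    δ    ε    ζ
    A   0   -1    0    0    0    3
    B   0    0    1    0    0   -3
    C   2   -1    0    0    0    0
    D   0    0    0    2    2    0
    E  -2    4   -3   -4   -4    0

Candidate y = [3, 3, 1, 2, 1]; check y·C column-wise:
  col α: 3·0 + 3·0 + 1·2 + 2·0 + 1·-2 = 0
  col β: 3·-1 + 3·0 + 1·-1 + 2·0 + 1·4 = 0
  col γ: 3·0 + 3·1 + 1·0 + 2·0 + 1·-3 = 0
  col δ: 3·0 + 3·0 + 1·0 + 2·2 + 1·-4 = 0
  col ε: 3·0 + 3·0 + 1·0 + 2·2 + 1·-4 = 0
  col ζ: 3·3 + 3·-3 + 1·0 + 2·0 + 1·0 = 0

y = (A:3, B:3, C:1, D:2, E:1)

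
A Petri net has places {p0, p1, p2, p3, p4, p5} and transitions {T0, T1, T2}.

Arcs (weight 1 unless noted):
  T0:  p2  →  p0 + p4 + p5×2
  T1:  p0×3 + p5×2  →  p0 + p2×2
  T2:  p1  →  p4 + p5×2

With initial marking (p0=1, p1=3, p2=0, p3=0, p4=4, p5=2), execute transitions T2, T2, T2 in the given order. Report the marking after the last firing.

(p0=1, p1=0, p2=0, p3=0, p4=7, p5=8)

step 1: fire T2:  (p0=1, p1=3, p2=0, p3=0, p4=4, p5=2) → (p0=1, p1=2, p2=0, p3=0, p4=5, p5=4)
step 2: fire T2:  (p0=1, p1=2, p2=0, p3=0, p4=5, p5=4) → (p0=1, p1=1, p2=0, p3=0, p4=6, p5=6)
step 3: fire T2:  (p0=1, p1=1, p2=0, p3=0, p4=6, p5=6) → (p0=1, p1=0, p2=0, p3=0, p4=7, p5=8)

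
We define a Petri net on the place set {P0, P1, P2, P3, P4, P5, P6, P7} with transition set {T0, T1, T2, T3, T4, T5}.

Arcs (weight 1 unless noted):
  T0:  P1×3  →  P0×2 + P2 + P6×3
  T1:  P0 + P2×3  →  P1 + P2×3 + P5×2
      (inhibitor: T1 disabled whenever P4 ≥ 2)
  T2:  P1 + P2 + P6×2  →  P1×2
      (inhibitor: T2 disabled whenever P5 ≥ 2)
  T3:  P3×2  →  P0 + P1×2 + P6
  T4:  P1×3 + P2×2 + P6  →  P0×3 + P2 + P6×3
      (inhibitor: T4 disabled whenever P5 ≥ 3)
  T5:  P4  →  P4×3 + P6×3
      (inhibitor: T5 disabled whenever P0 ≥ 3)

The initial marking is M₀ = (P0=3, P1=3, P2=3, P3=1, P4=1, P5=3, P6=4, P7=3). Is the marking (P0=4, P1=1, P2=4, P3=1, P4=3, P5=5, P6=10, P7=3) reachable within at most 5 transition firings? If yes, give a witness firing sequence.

YES — reachable via ⟨T1, T5, T0⟩ (3 firings)

step 1: fire T1:  (P0=3, P1=3, P2=3, P3=1, P4=1, P5=3, P6=4, P7=3) → (P0=2, P1=4, P2=3, P3=1, P4=1, P5=5, P6=4, P7=3)
step 2: fire T5:  (P0=2, P1=4, P2=3, P3=1, P4=1, P5=5, P6=4, P7=3) → (P0=2, P1=4, P2=3, P3=1, P4=3, P5=5, P6=7, P7=3)
step 3: fire T0:  (P0=2, P1=4, P2=3, P3=1, P4=3, P5=5, P6=7, P7=3) → (P0=4, P1=1, P2=4, P3=1, P4=3, P5=5, P6=10, P7=3)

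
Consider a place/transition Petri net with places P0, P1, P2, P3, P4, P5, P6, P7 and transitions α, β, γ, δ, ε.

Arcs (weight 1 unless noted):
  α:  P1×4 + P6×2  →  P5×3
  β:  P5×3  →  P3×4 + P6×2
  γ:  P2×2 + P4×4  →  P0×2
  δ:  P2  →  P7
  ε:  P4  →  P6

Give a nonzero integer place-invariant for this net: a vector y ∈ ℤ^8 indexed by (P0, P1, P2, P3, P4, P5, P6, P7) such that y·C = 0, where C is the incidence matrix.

Incidence matrix C (rows=places, cols=transitions):
        α    β    γ    δ    ε
   P0   0    0    2    0    0
   P1  -4    0    0    0    0
   P2   0    0   -2   -1    0
   P3   0    4    0    0    0
   P4   0    0   -4    0   -1
   P5   3   -3    0    0    0
   P6  -2    2    0    0    1
   P7   0    0    0    1    0

Candidate y = [0, 3, 0, 3, 0, 4, 0, 0]; check y·C column-wise:
  col α: 3·-4 + 3·0 + 4·3 + 0·-2 = 0
  col β: 3·0 + 3·4 + 4·-3 + 0·2 = 0
  col γ: 0·2 + 3·0 + 0·-2 + 3·0 + 0·-4 + 4·0 = 0
  col δ: 3·0 + 0·-1 + 3·0 + 4·0 + 0·1 = 0
  col ε: 3·0 + 3·0 + 0·-1 + 4·0 + 0·1 = 0

y = (P0:0, P1:3, P2:0, P3:3, P4:0, P5:4, P6:0, P7:0)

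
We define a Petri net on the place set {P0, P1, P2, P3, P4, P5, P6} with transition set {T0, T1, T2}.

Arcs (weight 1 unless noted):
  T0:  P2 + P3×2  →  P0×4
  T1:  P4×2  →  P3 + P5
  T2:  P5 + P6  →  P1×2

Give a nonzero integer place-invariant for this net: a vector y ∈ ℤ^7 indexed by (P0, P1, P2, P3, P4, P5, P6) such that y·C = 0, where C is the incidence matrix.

y = (P0:1, P1:0, P2:4, P3:0, P4:0, P5:0, P6:0)

Incidence matrix C (rows=places, cols=transitions):
       T0   T1   T2
   P0   4    0    0
   P1   0    0    2
   P2  -1    0    0
   P3  -2    1    0
   P4   0   -2    0
   P5   0    1   -1
   P6   0    0   -1

Candidate y = [1, 0, 4, 0, 0, 0, 0]; check y·C column-wise:
  col T0: 1·4 + 4·-1 + 0·-2 = 0
  col T1: 1·0 + 4·0 + 0·1 + 0·-2 + 0·1 = 0
  col T2: 1·0 + 0·2 + 4·0 + 0·-1 + 0·-1 = 0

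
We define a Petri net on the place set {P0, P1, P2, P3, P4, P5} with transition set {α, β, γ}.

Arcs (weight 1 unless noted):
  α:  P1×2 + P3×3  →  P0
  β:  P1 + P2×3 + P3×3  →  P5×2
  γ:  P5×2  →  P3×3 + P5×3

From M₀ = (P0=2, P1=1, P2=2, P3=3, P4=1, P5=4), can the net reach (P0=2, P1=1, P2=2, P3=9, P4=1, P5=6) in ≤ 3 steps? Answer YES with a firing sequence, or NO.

step 1: fire γ:  (P0=2, P1=1, P2=2, P3=3, P4=1, P5=4) → (P0=2, P1=1, P2=2, P3=6, P4=1, P5=5)
step 2: fire γ:  (P0=2, P1=1, P2=2, P3=6, P4=1, P5=5) → (P0=2, P1=1, P2=2, P3=9, P4=1, P5=6)

YES — reachable via ⟨γ, γ⟩ (2 firings)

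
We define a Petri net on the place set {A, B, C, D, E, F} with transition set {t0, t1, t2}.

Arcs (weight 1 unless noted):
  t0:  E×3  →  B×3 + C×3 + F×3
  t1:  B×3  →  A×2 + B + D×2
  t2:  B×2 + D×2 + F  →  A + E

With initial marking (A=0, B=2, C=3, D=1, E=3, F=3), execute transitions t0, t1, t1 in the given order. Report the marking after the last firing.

(A=4, B=1, C=6, D=5, E=0, F=6)

step 1: fire t0:  (A=0, B=2, C=3, D=1, E=3, F=3) → (A=0, B=5, C=6, D=1, E=0, F=6)
step 2: fire t1:  (A=0, B=5, C=6, D=1, E=0, F=6) → (A=2, B=3, C=6, D=3, E=0, F=6)
step 3: fire t1:  (A=2, B=3, C=6, D=3, E=0, F=6) → (A=4, B=1, C=6, D=5, E=0, F=6)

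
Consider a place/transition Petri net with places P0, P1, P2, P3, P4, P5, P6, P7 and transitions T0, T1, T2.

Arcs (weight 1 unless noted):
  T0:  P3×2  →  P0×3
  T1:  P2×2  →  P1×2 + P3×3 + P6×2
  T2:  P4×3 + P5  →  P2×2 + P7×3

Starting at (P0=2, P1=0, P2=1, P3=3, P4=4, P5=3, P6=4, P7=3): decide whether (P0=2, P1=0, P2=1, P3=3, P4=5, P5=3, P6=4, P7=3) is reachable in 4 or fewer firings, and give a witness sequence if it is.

depth 0: 1 marking
depth 1: 3 markings reached so far
depth 2: 5 markings reached so far
depth 3: 6 markings reached so far
depth 4: 7 markings reached so far
target is not among the 7 markings reachable within 4 steps

NO — not reachable within 4 firings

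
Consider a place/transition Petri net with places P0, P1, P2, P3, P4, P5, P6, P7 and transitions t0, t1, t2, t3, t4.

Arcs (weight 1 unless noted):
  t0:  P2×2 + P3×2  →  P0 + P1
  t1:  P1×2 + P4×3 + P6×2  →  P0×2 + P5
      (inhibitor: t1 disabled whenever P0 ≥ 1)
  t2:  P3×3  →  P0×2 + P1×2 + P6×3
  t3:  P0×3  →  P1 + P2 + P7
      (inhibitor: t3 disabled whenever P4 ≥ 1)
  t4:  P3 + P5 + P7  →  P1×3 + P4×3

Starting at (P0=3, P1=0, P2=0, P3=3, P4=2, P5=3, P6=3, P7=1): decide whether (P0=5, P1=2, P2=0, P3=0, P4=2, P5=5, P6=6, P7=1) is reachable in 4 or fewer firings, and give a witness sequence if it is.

depth 0: 1 marking
depth 1: 3 markings reached so far
depth 2: 3 markings reached so far
(frontier empty at depth 2; search complete)
target is not among the 3 markings reachable within 4 steps

NO — not reachable within 4 firings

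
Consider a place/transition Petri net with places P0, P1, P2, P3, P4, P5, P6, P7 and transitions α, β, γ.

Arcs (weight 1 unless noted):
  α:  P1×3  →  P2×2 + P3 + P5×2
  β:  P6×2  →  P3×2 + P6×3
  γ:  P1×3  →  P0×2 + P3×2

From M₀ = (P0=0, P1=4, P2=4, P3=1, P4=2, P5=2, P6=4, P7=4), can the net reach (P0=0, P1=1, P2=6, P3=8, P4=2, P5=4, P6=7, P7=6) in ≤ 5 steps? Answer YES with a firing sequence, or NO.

NO — not reachable within 5 firings

depth 0: 1 marking
depth 1: 4 markings reached so far
depth 2: 7 markings reached so far
depth 3: 10 markings reached so far
depth 4: 13 markings reached so far
depth 5: 16 markings reached so far
target is not among the 16 markings reachable within 5 steps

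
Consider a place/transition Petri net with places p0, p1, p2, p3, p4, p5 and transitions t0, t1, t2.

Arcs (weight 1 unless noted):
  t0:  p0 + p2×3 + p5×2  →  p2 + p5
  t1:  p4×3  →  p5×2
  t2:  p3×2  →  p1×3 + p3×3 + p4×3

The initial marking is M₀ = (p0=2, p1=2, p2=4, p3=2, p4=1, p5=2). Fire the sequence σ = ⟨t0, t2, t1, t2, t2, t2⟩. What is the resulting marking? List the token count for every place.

step 1: fire t0:  (p0=2, p1=2, p2=4, p3=2, p4=1, p5=2) → (p0=1, p1=2, p2=2, p3=2, p4=1, p5=1)
step 2: fire t2:  (p0=1, p1=2, p2=2, p3=2, p4=1, p5=1) → (p0=1, p1=5, p2=2, p3=3, p4=4, p5=1)
step 3: fire t1:  (p0=1, p1=5, p2=2, p3=3, p4=4, p5=1) → (p0=1, p1=5, p2=2, p3=3, p4=1, p5=3)
step 4: fire t2:  (p0=1, p1=5, p2=2, p3=3, p4=1, p5=3) → (p0=1, p1=8, p2=2, p3=4, p4=4, p5=3)
step 5: fire t2:  (p0=1, p1=8, p2=2, p3=4, p4=4, p5=3) → (p0=1, p1=11, p2=2, p3=5, p4=7, p5=3)
step 6: fire t2:  (p0=1, p1=11, p2=2, p3=5, p4=7, p5=3) → (p0=1, p1=14, p2=2, p3=6, p4=10, p5=3)

(p0=1, p1=14, p2=2, p3=6, p4=10, p5=3)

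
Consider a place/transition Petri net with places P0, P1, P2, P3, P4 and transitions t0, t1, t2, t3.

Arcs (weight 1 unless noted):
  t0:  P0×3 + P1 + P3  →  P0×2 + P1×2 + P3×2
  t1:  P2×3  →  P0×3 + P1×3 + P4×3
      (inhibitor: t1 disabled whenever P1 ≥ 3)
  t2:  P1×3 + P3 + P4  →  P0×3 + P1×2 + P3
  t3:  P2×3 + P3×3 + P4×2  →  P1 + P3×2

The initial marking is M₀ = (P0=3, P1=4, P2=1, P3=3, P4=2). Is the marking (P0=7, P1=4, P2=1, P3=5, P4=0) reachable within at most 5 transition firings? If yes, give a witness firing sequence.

step 1: fire t0:  (P0=3, P1=4, P2=1, P3=3, P4=2) → (P0=2, P1=5, P2=1, P3=4, P4=2)
step 2: fire t2:  (P0=2, P1=5, P2=1, P3=4, P4=2) → (P0=5, P1=4, P2=1, P3=4, P4=1)
step 3: fire t0:  (P0=5, P1=4, P2=1, P3=4, P4=1) → (P0=4, P1=5, P2=1, P3=5, P4=1)
step 4: fire t2:  (P0=4, P1=5, P2=1, P3=5, P4=1) → (P0=7, P1=4, P2=1, P3=5, P4=0)

YES — reachable via ⟨t0, t2, t0, t2⟩ (4 firings)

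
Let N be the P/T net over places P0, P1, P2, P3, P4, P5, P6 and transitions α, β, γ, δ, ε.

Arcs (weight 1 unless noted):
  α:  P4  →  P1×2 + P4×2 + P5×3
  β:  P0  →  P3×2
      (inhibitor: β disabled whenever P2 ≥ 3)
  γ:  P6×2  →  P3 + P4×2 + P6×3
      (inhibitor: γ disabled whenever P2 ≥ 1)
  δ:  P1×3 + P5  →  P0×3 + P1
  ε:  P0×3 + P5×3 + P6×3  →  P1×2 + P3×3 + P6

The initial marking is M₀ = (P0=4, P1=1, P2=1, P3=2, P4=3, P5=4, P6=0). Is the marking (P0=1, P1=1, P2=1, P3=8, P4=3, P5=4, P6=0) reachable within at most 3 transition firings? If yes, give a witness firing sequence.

step 1: fire β:  (P0=4, P1=1, P2=1, P3=2, P4=3, P5=4, P6=0) → (P0=3, P1=1, P2=1, P3=4, P4=3, P5=4, P6=0)
step 2: fire β:  (P0=3, P1=1, P2=1, P3=4, P4=3, P5=4, P6=0) → (P0=2, P1=1, P2=1, P3=6, P4=3, P5=4, P6=0)
step 3: fire β:  (P0=2, P1=1, P2=1, P3=6, P4=3, P5=4, P6=0) → (P0=1, P1=1, P2=1, P3=8, P4=3, P5=4, P6=0)

YES — reachable via ⟨β, β, β⟩ (3 firings)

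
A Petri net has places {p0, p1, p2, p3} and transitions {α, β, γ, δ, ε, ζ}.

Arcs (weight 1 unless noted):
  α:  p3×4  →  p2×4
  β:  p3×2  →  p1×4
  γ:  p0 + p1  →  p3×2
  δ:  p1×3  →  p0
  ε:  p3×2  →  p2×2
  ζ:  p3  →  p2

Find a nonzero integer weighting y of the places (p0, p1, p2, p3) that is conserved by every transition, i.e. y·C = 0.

Incidence matrix C (rows=places, cols=transitions):
        α    β    γ    δ    ε    ζ
   p0   0    0   -1    1    0    0
   p1   0    4   -1   -3    0    0
   p2   4    0    0    0    2    1
   p3  -4   -2    2    0   -2   -1

Candidate y = [3, 1, 2, 2]; check y·C column-wise:
  col α: 3·0 + 1·0 + 2·4 + 2·-4 = 0
  col β: 3·0 + 1·4 + 2·0 + 2·-2 = 0
  col γ: 3·-1 + 1·-1 + 2·0 + 2·2 = 0
  col δ: 3·1 + 1·-3 + 2·0 + 2·0 = 0
  col ε: 3·0 + 1·0 + 2·2 + 2·-2 = 0
  col ζ: 3·0 + 1·0 + 2·1 + 2·-1 = 0

y = (p0:3, p1:1, p2:2, p3:2)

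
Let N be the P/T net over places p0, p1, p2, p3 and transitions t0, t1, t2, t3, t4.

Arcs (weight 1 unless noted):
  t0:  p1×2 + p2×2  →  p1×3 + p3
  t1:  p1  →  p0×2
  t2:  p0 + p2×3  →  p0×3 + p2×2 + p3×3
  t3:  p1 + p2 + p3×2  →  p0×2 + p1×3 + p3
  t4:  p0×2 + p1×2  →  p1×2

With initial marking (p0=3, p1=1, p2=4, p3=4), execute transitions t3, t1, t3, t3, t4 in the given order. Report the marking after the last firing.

step 1: fire t3:  (p0=3, p1=1, p2=4, p3=4) → (p0=5, p1=3, p2=3, p3=3)
step 2: fire t1:  (p0=5, p1=3, p2=3, p3=3) → (p0=7, p1=2, p2=3, p3=3)
step 3: fire t3:  (p0=7, p1=2, p2=3, p3=3) → (p0=9, p1=4, p2=2, p3=2)
step 4: fire t3:  (p0=9, p1=4, p2=2, p3=2) → (p0=11, p1=6, p2=1, p3=1)
step 5: fire t4:  (p0=11, p1=6, p2=1, p3=1) → (p0=9, p1=6, p2=1, p3=1)

(p0=9, p1=6, p2=1, p3=1)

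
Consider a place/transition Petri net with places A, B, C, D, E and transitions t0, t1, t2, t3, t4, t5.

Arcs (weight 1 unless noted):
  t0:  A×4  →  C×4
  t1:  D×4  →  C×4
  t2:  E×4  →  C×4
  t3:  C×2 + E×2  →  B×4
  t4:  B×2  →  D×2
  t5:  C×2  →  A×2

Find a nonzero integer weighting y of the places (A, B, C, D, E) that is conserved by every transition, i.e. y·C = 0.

y = (A:1, B:1, C:1, D:1, E:1)

Incidence matrix C (rows=places, cols=transitions):
       t0   t1   t2   t3   t4   t5
    A  -4    0    0    0    0    2
    B   0    0    0    4   -2    0
    C   4    4    4   -2    0   -2
    D   0   -4    0    0    2    0
    E   0    0   -4   -2    0    0

Candidate y = [1, 1, 1, 1, 1]; check y·C column-wise:
  col t0: 1·-4 + 1·0 + 1·4 + 1·0 + 1·0 = 0
  col t1: 1·0 + 1·0 + 1·4 + 1·-4 + 1·0 = 0
  col t2: 1·0 + 1·0 + 1·4 + 1·0 + 1·-4 = 0
  col t3: 1·0 + 1·4 + 1·-2 + 1·0 + 1·-2 = 0
  col t4: 1·0 + 1·-2 + 1·0 + 1·2 + 1·0 = 0
  col t5: 1·2 + 1·0 + 1·-2 + 1·0 + 1·0 = 0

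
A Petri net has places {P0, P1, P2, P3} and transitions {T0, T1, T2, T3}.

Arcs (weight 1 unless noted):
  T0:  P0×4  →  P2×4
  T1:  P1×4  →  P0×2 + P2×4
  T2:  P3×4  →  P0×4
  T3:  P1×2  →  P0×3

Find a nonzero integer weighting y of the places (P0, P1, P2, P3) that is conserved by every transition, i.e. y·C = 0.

y = (P0:2, P1:3, P2:2, P3:2)

Incidence matrix C (rows=places, cols=transitions):
       T0   T1   T2   T3
   P0  -4    2    4    3
   P1   0   -4    0   -2
   P2   4    4    0    0
   P3   0    0   -4    0

Candidate y = [2, 3, 2, 2]; check y·C column-wise:
  col T0: 2·-4 + 3·0 + 2·4 + 2·0 = 0
  col T1: 2·2 + 3·-4 + 2·4 + 2·0 = 0
  col T2: 2·4 + 3·0 + 2·0 + 2·-4 = 0
  col T3: 2·3 + 3·-2 + 2·0 + 2·0 = 0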